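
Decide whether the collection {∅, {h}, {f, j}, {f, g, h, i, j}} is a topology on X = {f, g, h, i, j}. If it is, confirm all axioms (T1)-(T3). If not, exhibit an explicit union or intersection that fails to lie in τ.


τ is NOT a topology on X.

Axiom (T1): ∅ ∈ τ? Yes; X ∈ τ? Yes.
Axiom (T2/T3): check pairwise unions and intersections of members of τ.
Counterexample for (T2): {h} ∪ {f, j} = {f, h, j} ∉ τ. Therefore τ is NOT a topology.


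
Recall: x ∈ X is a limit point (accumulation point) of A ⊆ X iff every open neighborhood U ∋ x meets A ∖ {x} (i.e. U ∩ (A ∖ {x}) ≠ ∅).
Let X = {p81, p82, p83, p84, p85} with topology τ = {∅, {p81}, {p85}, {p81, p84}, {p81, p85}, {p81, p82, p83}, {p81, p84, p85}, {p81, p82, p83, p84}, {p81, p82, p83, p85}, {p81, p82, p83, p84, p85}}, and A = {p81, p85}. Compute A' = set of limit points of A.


A' = {p82, p83, p84}

For each x ∈ X, list the open sets U ∈ τ with x ∈ U, then check whether U ∩ (A ∖ {x}) ≠ ∅ for every such U.
  x = p81: open {p81} ∋ x has {p81} ∩ (A ∖ {p81}) = ∅, so x is NOT a limit point.
  x = p82: opens ∋ x are {p81, p82, p83}, {p81, p82, p83, p84}, {p81, p82, p83, p85}, {p81, p82, p83, p84, p85}; each meets A ∖ {p82}, so x IS a limit point.
  x = p83: opens ∋ x are {p81, p82, p83}, {p81, p82, p83, p84}, {p81, p82, p83, p85}, {p81, p82, p83, p84, p85}; each meets A ∖ {p83}, so x IS a limit point.
  x = p84: opens ∋ x are {p81, p84}, {p81, p84, p85}, {p81, p82, p83, p84}, {p81, p82, p83, p84, p85}; each meets A ∖ {p84}, so x IS a limit point.
  x = p85: open {p85} ∋ x has {p85} ∩ (A ∖ {p85}) = ∅, so x is NOT a limit point.
Collecting: A' = {p82, p83, p84}.


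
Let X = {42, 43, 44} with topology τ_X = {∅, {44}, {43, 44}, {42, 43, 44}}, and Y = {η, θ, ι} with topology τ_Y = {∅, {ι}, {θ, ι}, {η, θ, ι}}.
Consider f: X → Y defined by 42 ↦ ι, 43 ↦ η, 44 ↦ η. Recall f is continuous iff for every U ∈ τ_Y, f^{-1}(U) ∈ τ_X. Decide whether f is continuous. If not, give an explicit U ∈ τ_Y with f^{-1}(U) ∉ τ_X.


f is NOT continuous.

Compute f^{-1}(U) for each U ∈ τ_Y:
  U = ∅: f^{-1}(U) = ∅ ∈ τ_X ✓.
  U = {ι}: f^{-1}(U) = {42} ∉ τ_X ✗.
  U = {θ, ι}: f^{-1}(U) = {42} ∉ τ_X ✗.
  U = {η, θ, ι}: f^{-1}(U) = {42, 43, 44} ∈ τ_X ✓.
Found U = {ι} with f^{-1}(U) = {42} not in τ_X. Therefore f is NOT continuous.


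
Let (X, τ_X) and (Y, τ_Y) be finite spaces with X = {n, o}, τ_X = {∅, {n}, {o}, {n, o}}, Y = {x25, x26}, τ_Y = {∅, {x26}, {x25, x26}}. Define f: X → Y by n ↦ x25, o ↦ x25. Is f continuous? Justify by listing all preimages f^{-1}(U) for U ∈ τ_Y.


f IS continuous.

Compute f^{-1}(U) for each U ∈ τ_Y:
  U = ∅: f^{-1}(U) = ∅ ∈ τ_X ✓.
  U = {x26}: f^{-1}(U) = ∅ ∈ τ_X ✓.
  U = {x25, x26}: f^{-1}(U) = {n, o} ∈ τ_X ✓.
Every preimage lies in τ_X, so f IS continuous.


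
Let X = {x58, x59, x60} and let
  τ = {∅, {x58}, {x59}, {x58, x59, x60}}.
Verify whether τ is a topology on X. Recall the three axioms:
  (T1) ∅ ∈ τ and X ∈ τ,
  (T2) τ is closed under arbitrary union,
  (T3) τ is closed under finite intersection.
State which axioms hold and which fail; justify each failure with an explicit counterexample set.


τ is NOT a topology on X.

Axiom (T1): ∅ ∈ τ? Yes; X ∈ τ? Yes.
Axiom (T2/T3): check pairwise unions and intersections of members of τ.
Counterexample for (T2): {x58} ∪ {x59} = {x58, x59} ∉ τ. Therefore τ is NOT a topology.


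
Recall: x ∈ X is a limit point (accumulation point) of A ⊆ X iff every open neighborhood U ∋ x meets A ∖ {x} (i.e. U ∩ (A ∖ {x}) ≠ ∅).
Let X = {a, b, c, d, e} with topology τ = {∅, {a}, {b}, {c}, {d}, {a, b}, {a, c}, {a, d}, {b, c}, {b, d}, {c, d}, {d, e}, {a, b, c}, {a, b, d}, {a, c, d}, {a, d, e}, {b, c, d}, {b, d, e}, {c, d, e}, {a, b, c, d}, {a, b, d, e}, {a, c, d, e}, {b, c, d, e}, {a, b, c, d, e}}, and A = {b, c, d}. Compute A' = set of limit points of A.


A' = {e}

For each x ∈ X, list the open sets U ∈ τ with x ∈ U, then check whether U ∩ (A ∖ {x}) ≠ ∅ for every such U.
  x = a: open {a} ∋ x has {a} ∩ (A ∖ {a}) = ∅, so x is NOT a limit point.
  x = b: open {b} ∋ x has {b} ∩ (A ∖ {b}) = ∅, so x is NOT a limit point.
  x = c: open {c} ∋ x has {c} ∩ (A ∖ {c}) = ∅, so x is NOT a limit point.
  x = d: open {d} ∋ x has {d} ∩ (A ∖ {d}) = ∅, so x is NOT a limit point.
  x = e: opens ∋ x are {d, e}, {a, d, e}, {b, d, e}, {c, d, e}, {a, b, d, e}, {a, c, d, e}, {b, c, d, e}, {a, b, c, d, e}; each meets A ∖ {e}, so x IS a limit point.
Collecting: A' = {e}.


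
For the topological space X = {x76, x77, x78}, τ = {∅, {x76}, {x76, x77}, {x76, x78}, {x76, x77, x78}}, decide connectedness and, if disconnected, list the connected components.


(X, τ) is connected.

Find clopen sets (U ∈ τ with X ∖ U ∈ τ):
  U = ∅, X ∖ U = {x76, x77, x78} — both open, so U is clopen.
  U = {x76, x77, x78}, X ∖ U = ∅ — both open, so U is clopen.
Only trivial clopens (∅ and X) exist, so (X, τ) is connected.
Compute connected components by grouping points that agree on all clopens:
  component: {x76, x77, x78}


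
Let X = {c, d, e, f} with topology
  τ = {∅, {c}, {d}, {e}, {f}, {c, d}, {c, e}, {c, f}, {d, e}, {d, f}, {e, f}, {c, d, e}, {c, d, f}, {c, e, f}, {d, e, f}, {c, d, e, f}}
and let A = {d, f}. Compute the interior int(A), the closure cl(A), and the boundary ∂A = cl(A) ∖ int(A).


int(A) = {d, f}, cl(A) = {d, f}, ∂A = ∅.

Closed sets in (X, τ) are complements of opens:
  closed(X, τ) = {∅, {c}, {d}, {e}, {f}, {c, d}, {c, e}, {c, f}, {d, e}, {d, f}, {e, f}, {c, d, e}, {c, d, f}, {c, e, f}, {d, e, f}, {c, d, e, f}}.
int(A) = ⋃ {U ∈ τ : U ⊆ A}. Opens contained in A: ∅, {d}, {f}, {d, f}.
Taking the union of these: int(A) = {d, f}.
cl(A) = ⋂ {C closed : A ⊆ C}. Closed sets containing A: {d, f}, {c, d, f}, {d, e, f}, {c, d, e, f}.
Intersecting these: cl(A) = {d, f}.
∂A = cl(A) ∖ int(A) = {d, f} ∖ {d, f} = ∅.


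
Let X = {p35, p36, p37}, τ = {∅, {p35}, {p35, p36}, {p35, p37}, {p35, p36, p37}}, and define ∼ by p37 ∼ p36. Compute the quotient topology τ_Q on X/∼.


X/∼ = {[p35], [p36=p37]}; |τ_Q| = 3.

Equivalence classes: [p35], [p36=p37].
Quotient map π: X → X/∼ sends p35 ↦ [p35], p36 ↦ [p36=p37], p37 ↦ [p36=p37].
For each subset V ⊆ X/∼, compute π^{-1}(V) ⊆ X and check whether π^{-1}(V) ∈ τ. V is open in τ_Q iff π^{-1}(V) ∈ τ.
  V = {}: π^{-1}(V) = ∅ ∈ τ ✓.
  V = {[p35]}: π^{-1}(V) = {p35} ∈ τ ✓.
  V = {[p36=p37]}: π^{-1}(V) = {p36, p37} ∉ τ ✗.
  V = {[p35], [p36=p37]}: π^{-1}(V) = {p35, p36, p37} ∈ τ ✓.
Open sets in the quotient: τ_Q = {{}, {[p35]}, {[p35], [p36=p37]}} (3 elements).


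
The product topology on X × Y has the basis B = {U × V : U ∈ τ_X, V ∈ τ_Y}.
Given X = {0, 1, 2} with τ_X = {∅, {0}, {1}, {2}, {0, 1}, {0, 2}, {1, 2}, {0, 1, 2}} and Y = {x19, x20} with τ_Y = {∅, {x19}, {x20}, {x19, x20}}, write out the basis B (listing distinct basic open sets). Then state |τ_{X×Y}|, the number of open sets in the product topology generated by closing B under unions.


Basis B = {∅ × ∅, {0} × {x19}, {0} × {x20}, {1} × {x19}, {1} × {x20}, {2} × {x19}, {2} × {x20}, {0} × {x19, x20}, {0, 1} × {x19}, {0, 2} × {x19}, {0, 1} × {x20}, {0, 2} × {x20}, {1} × {x19, x20}, {1, 2} × {x19}, {1, 2} × {x20}, {2} × {x19, x20}, {0, 1, 2} × {x19}, {0, 1, 2} × {x20}, {0, 1} × {x19, x20}, {0, 2} × {x19, x20}, {1, 2} × {x19, x20}, {0, 1, 2} × {x19, x20}}; |τ_{X×Y}| = 64.

Enumerate products U × V with U ∈ τ_X, V ∈ τ_Y (deduplicated):
  ∅ × ∅ = {} (∅)
  {0} × {x19} = {(0,x19)}
  {0} × {x20} = {(0,x20)}
  {1} × {x19} = {(1,x19)}
  {1} × {x20} = {(1,x20)}
  {2} × {x19} = {(2,x19)}
  {2} × {x20} = {(2,x20)}
  {0} × {x19, x20} = {(0,x19), (0,x20)}
  {0, 1} × {x19} = {(0,x19), (1,x19)}
  {0, 2} × {x19} = {(0,x19), (2,x19)}
  {0, 1} × {x20} = {(0,x20), (1,x20)}
  {0, 2} × {x20} = {(0,x20), (2,x20)}
  {1} × {x19, x20} = {(1,x19), (1,x20)}
  {1, 2} × {x19} = {(1,x19), (2,x19)}
  {1, 2} × {x20} = {(1,x20), (2,x20)}
  {2} × {x19, x20} = {(2,x19), (2,x20)}
  {0, 1, 2} × {x19} = {(0,x19), (1,x19), (2,x19)}
  {0, 1, 2} × {x20} = {(0,x20), (1,x20), (2,x20)}
  {0, 1} × {x19, x20} = {(0,x19), (0,x20), (1,x19), (1,x20)}
  {0, 2} × {x19, x20} = {(0,x19), (0,x20), (2,x19), (2,x20)}
  {1, 2} × {x19, x20} = {(1,x19), (1,x20), (2,x19), (2,x20)}
  {0, 1, 2} × {x19, x20} = {(0,x19), (0,x20), (1,x19), (1,x20), (2,x19), (2,x20)}
These 22 distinct sets form the basis B.
Close under arbitrary unions to get τ_{X×Y}; counting gives |τ_{X×Y}| = 64.


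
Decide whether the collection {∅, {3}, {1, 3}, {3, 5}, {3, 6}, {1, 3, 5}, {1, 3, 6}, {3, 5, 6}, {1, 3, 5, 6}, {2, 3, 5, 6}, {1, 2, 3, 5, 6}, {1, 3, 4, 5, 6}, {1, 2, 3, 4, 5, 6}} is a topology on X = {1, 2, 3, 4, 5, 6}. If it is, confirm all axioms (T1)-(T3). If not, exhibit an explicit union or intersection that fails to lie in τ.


τ IS a topology on X.

Axiom (T1): ∅ ∈ τ? Yes; X ∈ τ? Yes.
Axiom (T2/T3): check pairwise unions and intersections of members of τ.
All pairwise intersections and unions checked — each lies in τ. Therefore τ satisfies (T1), (T2), (T3): it IS a topology on X.


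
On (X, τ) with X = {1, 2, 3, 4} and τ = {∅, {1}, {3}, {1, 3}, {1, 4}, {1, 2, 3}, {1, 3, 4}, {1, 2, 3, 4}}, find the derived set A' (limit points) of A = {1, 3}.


A' = {2, 4}

For each x ∈ X, list the open sets U ∈ τ with x ∈ U, then check whether U ∩ (A ∖ {x}) ≠ ∅ for every such U.
  x = 1: open {1} ∋ x has {1} ∩ (A ∖ {1}) = ∅, so x is NOT a limit point.
  x = 2: opens ∋ x are {1, 2, 3}, {1, 2, 3, 4}; each meets A ∖ {2}, so x IS a limit point.
  x = 3: open {3} ∋ x has {3} ∩ (A ∖ {3}) = ∅, so x is NOT a limit point.
  x = 4: opens ∋ x are {1, 4}, {1, 3, 4}, {1, 2, 3, 4}; each meets A ∖ {4}, so x IS a limit point.
Collecting: A' = {2, 4}.


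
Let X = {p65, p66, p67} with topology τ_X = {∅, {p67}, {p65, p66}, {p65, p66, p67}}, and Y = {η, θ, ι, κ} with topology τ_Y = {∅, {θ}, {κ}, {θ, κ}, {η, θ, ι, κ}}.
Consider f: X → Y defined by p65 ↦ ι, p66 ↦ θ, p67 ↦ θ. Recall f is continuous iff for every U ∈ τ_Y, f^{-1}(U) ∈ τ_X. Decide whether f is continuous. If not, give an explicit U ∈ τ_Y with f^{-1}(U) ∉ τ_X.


f is NOT continuous.

Compute f^{-1}(U) for each U ∈ τ_Y:
  U = ∅: f^{-1}(U) = ∅ ∈ τ_X ✓.
  U = {θ}: f^{-1}(U) = {p66, p67} ∉ τ_X ✗.
  U = {κ}: f^{-1}(U) = ∅ ∈ τ_X ✓.
  U = {θ, κ}: f^{-1}(U) = {p66, p67} ∉ τ_X ✗.
  U = {η, θ, ι, κ}: f^{-1}(U) = {p65, p66, p67} ∈ τ_X ✓.
Found U = {θ} with f^{-1}(U) = {p66, p67} not in τ_X. Therefore f is NOT continuous.


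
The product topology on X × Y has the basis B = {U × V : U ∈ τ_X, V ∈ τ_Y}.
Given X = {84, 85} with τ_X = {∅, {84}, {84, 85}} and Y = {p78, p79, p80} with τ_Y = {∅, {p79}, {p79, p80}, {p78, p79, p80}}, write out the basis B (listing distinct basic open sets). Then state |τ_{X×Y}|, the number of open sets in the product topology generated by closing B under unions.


Basis B = {∅ × ∅, {84} × {p79}, {84} × {p79, p80}, {84, 85} × {p79}, {84} × {p78, p79, p80}, {84, 85} × {p79, p80}, {84, 85} × {p78, p79, p80}}; |τ_{X×Y}| = 10.

Enumerate products U × V with U ∈ τ_X, V ∈ τ_Y (deduplicated):
  ∅ × ∅ = {} (∅)
  {84} × {p79} = {(84,p79)}
  {84} × {p79, p80} = {(84,p79), (84,p80)}
  {84, 85} × {p79} = {(84,p79), (85,p79)}
  {84} × {p78, p79, p80} = {(84,p78), (84,p79), (84,p80)}
  {84, 85} × {p79, p80} = {(84,p79), (84,p80), (85,p79), (85,p80)}
  {84, 85} × {p78, p79, p80} = {(84,p78), (84,p79), (84,p80), (85,p78), (85,p79), (85,p80)}
These 7 distinct sets form the basis B.
Close under arbitrary unions to get τ_{X×Y}; counting gives |τ_{X×Y}| = 10.


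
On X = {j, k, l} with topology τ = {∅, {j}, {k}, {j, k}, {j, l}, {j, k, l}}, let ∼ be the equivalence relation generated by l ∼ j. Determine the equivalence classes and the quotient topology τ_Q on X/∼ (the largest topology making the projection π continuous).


X/∼ = {[j=l], [k]}; |τ_Q| = 4.

Equivalence classes: [j=l], [k].
Quotient map π: X → X/∼ sends j ↦ [j=l], k ↦ [k], l ↦ [j=l].
For each subset V ⊆ X/∼, compute π^{-1}(V) ⊆ X and check whether π^{-1}(V) ∈ τ. V is open in τ_Q iff π^{-1}(V) ∈ τ.
  V = {}: π^{-1}(V) = ∅ ∈ τ ✓.
  V = {[j=l]}: π^{-1}(V) = {j, l} ∈ τ ✓.
  V = {[k]}: π^{-1}(V) = {k} ∈ τ ✓.
  V = {[j=l], [k]}: π^{-1}(V) = {j, k, l} ∈ τ ✓.
Open sets in the quotient: τ_Q = {{}, {[j=l]}, {[k]}, {[j=l], [k]}} (4 elements).


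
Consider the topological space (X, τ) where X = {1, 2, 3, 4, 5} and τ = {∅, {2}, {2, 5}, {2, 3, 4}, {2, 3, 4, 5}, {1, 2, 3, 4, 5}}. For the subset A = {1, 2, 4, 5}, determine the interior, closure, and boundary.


int(A) = {2, 5}, cl(A) = {1, 2, 3, 4, 5}, ∂A = {1, 3, 4}.

Closed sets in (X, τ) are complements of opens:
  closed(X, τ) = {∅, {1}, {1, 5}, {1, 3, 4}, {1, 3, 4, 5}, {1, 2, 3, 4, 5}}.
int(A) = ⋃ {U ∈ τ : U ⊆ A}. Opens contained in A: ∅, {2}, {2, 5}.
Taking the union of these: int(A) = {2, 5}.
cl(A) = ⋂ {C closed : A ⊆ C}. Closed sets containing A: {1, 2, 3, 4, 5}.
Intersecting these: cl(A) = {1, 2, 3, 4, 5}.
∂A = cl(A) ∖ int(A) = {1, 2, 3, 4, 5} ∖ {2, 5} = {1, 3, 4}.


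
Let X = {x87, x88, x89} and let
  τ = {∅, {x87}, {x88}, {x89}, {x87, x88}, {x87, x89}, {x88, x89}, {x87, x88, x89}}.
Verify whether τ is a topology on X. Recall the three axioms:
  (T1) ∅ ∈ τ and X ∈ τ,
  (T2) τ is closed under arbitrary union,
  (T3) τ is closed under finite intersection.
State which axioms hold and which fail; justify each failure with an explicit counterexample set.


τ IS a topology on X.

Axiom (T1): ∅ ∈ τ? Yes; X ∈ τ? Yes.
Axiom (T2/T3): check pairwise unions and intersections of members of τ.
All pairwise intersections and unions checked — each lies in τ. Therefore τ satisfies (T1), (T2), (T3): it IS a topology on X.


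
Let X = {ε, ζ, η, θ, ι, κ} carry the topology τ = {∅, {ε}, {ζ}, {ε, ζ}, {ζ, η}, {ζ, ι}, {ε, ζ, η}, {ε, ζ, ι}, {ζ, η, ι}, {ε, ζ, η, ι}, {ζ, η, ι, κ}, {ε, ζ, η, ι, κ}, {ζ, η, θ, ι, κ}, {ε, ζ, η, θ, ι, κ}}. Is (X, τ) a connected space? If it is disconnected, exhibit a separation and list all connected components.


(X, τ) is disconnected; components = [{ε}, {ζ, η, θ, ι, κ}].

Find clopen sets (U ∈ τ with X ∖ U ∈ τ):
  U = ∅, X ∖ U = {ε, ζ, η, θ, ι, κ} — both open, so U is clopen.
  U = {ε}, X ∖ U = {ζ, η, θ, ι, κ} — both open, so U is clopen.
  U = {ζ, η, θ, ι, κ}, X ∖ U = {ε} — both open, so U is clopen.
  U = {ε, ζ, η, θ, ι, κ}, X ∖ U = ∅ — both open, so U is clopen.
Nontrivial clopen(s) exist: e.g. {ε}. So (X, τ) is disconnected.
Compute connected components by grouping points that agree on all clopens:
  component: {ε}
  component: {ζ, η, θ, ι, κ}


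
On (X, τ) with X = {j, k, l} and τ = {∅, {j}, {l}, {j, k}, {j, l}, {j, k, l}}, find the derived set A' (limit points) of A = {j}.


A' = {k}

For each x ∈ X, list the open sets U ∈ τ with x ∈ U, then check whether U ∩ (A ∖ {x}) ≠ ∅ for every such U.
  x = j: open {j} ∋ x has {j} ∩ (A ∖ {j}) = ∅, so x is NOT a limit point.
  x = k: opens ∋ x are {j, k}, {j, k, l}; each meets A ∖ {k}, so x IS a limit point.
  x = l: open {l} ∋ x has {l} ∩ (A ∖ {l}) = ∅, so x is NOT a limit point.
Collecting: A' = {k}.


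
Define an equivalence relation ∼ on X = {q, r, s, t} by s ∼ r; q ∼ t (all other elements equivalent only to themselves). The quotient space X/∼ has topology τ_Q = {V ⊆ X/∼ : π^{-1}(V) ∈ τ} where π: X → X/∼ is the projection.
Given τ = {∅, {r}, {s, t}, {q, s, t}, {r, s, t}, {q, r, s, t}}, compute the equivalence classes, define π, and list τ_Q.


X/∼ = {[q=t], [r=s]}; |τ_Q| = 2.

Equivalence classes: [q=t], [r=s].
Quotient map π: X → X/∼ sends q ↦ [q=t], r ↦ [r=s], s ↦ [r=s], t ↦ [q=t].
For each subset V ⊆ X/∼, compute π^{-1}(V) ⊆ X and check whether π^{-1}(V) ∈ τ. V is open in τ_Q iff π^{-1}(V) ∈ τ.
  V = {}: π^{-1}(V) = ∅ ∈ τ ✓.
  V = {[q=t]}: π^{-1}(V) = {q, t} ∉ τ ✗.
  V = {[r=s]}: π^{-1}(V) = {r, s} ∉ τ ✗.
  V = {[q=t], [r=s]}: π^{-1}(V) = {q, r, s, t} ∈ τ ✓.
Open sets in the quotient: τ_Q = {{}, {[q=t], [r=s]}} (2 elements).


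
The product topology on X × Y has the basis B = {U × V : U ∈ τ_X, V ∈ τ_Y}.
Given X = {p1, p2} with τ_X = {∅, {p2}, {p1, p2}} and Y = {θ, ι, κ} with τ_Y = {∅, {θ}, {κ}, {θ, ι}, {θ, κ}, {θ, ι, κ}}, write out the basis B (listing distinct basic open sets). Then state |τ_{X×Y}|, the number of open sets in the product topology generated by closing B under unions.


Basis B = {∅ × ∅, {p2} × {θ}, {p2} × {κ}, {p1, p2} × {θ}, {p1, p2} × {κ}, {p2} × {θ, ι}, {p2} × {θ, κ}, {p2} × {θ, ι, κ}, {p1, p2} × {θ, ι}, {p1, p2} × {θ, κ}, {p1, p2} × {θ, ι, κ}}; |τ_{X×Y}| = 18.

Enumerate products U × V with U ∈ τ_X, V ∈ τ_Y (deduplicated):
  ∅ × ∅ = {} (∅)
  {p2} × {θ} = {(p2,θ)}
  {p2} × {κ} = {(p2,κ)}
  {p1, p2} × {θ} = {(p1,θ), (p2,θ)}
  {p1, p2} × {κ} = {(p1,κ), (p2,κ)}
  {p2} × {θ, ι} = {(p2,θ), (p2,ι)}
  {p2} × {θ, κ} = {(p2,θ), (p2,κ)}
  {p2} × {θ, ι, κ} = {(p2,θ), (p2,ι), (p2,κ)}
  {p1, p2} × {θ, ι} = {(p1,θ), (p1,ι), (p2,θ), (p2,ι)}
  {p1, p2} × {θ, κ} = {(p1,θ), (p1,κ), (p2,θ), (p2,κ)}
  {p1, p2} × {θ, ι, κ} = {(p1,θ), (p1,ι), (p1,κ), (p2,θ), (p2,ι), (p2,κ)}
These 11 distinct sets form the basis B.
Close under arbitrary unions to get τ_{X×Y}; counting gives |τ_{X×Y}| = 18.


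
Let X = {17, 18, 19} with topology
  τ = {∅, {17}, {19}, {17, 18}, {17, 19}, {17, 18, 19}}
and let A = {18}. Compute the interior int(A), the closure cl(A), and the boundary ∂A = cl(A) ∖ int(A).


int(A) = ∅, cl(A) = {18}, ∂A = {18}.

Closed sets in (X, τ) are complements of opens:
  closed(X, τ) = {∅, {18}, {19}, {17, 18}, {18, 19}, {17, 18, 19}}.
int(A) = ⋃ {U ∈ τ : U ⊆ A}. Opens contained in A: ∅.
Taking the union of these: int(A) = ∅.
cl(A) = ⋂ {C closed : A ⊆ C}. Closed sets containing A: {18}, {17, 18}, {18, 19}, {17, 18, 19}.
Intersecting these: cl(A) = {18}.
∂A = cl(A) ∖ int(A) = {18} ∖ ∅ = {18}.


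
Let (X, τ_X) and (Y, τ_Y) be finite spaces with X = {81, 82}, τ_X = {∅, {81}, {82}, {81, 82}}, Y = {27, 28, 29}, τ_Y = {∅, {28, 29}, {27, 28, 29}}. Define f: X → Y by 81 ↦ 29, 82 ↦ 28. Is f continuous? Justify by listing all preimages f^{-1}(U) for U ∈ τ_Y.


f IS continuous.

Compute f^{-1}(U) for each U ∈ τ_Y:
  U = ∅: f^{-1}(U) = ∅ ∈ τ_X ✓.
  U = {28, 29}: f^{-1}(U) = {81, 82} ∈ τ_X ✓.
  U = {27, 28, 29}: f^{-1}(U) = {81, 82} ∈ τ_X ✓.
Every preimage lies in τ_X, so f IS continuous.


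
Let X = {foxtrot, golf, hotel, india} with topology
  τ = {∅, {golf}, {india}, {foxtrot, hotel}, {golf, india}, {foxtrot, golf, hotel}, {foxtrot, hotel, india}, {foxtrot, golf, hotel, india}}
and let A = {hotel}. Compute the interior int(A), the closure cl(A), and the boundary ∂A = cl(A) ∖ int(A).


int(A) = ∅, cl(A) = {foxtrot, hotel}, ∂A = {foxtrot, hotel}.

Closed sets in (X, τ) are complements of opens:
  closed(X, τ) = {∅, {golf}, {india}, {foxtrot, hotel}, {golf, india}, {foxtrot, golf, hotel}, {foxtrot, hotel, india}, {foxtrot, golf, hotel, india}}.
int(A) = ⋃ {U ∈ τ : U ⊆ A}. Opens contained in A: ∅.
Taking the union of these: int(A) = ∅.
cl(A) = ⋂ {C closed : A ⊆ C}. Closed sets containing A: {foxtrot, hotel}, {foxtrot, golf, hotel}, {foxtrot, hotel, india}, {foxtrot, golf, hotel, india}.
Intersecting these: cl(A) = {foxtrot, hotel}.
∂A = cl(A) ∖ int(A) = {foxtrot, hotel} ∖ ∅ = {foxtrot, hotel}.


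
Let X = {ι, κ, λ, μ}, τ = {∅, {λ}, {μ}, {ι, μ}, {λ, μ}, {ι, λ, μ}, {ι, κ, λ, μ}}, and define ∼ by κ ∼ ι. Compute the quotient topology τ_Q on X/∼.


X/∼ = {[ι=κ], [λ], [μ]}; |τ_Q| = 5.

Equivalence classes: [ι=κ], [λ], [μ].
Quotient map π: X → X/∼ sends ι ↦ [ι=κ], κ ↦ [ι=κ], λ ↦ [λ], μ ↦ [μ].
For each subset V ⊆ X/∼, compute π^{-1}(V) ⊆ X and check whether π^{-1}(V) ∈ τ. V is open in τ_Q iff π^{-1}(V) ∈ τ.
  V = {}: π^{-1}(V) = ∅ ∈ τ ✓.
  V = {[ι=κ]}: π^{-1}(V) = {ι, κ} ∉ τ ✗.
  V = {[λ]}: π^{-1}(V) = {λ} ∈ τ ✓.
  V = {[ι=κ], [λ]}: π^{-1}(V) = {ι, κ, λ} ∉ τ ✗.
  V = {[μ]}: π^{-1}(V) = {μ} ∈ τ ✓.
  V = {[ι=κ], [μ]}: π^{-1}(V) = {ι, κ, μ} ∉ τ ✗.
  V = {[λ], [μ]}: π^{-1}(V) = {λ, μ} ∈ τ ✓.
  V = {[ι=κ], [λ], [μ]}: π^{-1}(V) = {ι, κ, λ, μ} ∈ τ ✓.
Open sets in the quotient: τ_Q = {{}, {[λ]}, {[μ]}, {[λ], [μ]}, {[ι=κ], [λ], [μ]}} (5 elements).


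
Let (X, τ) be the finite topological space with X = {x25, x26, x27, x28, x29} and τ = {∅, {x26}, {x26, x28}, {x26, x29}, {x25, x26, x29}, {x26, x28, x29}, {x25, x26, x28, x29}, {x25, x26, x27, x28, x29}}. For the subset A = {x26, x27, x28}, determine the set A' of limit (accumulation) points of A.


A' = {x25, x27, x28, x29}

For each x ∈ X, list the open sets U ∈ τ with x ∈ U, then check whether U ∩ (A ∖ {x}) ≠ ∅ for every such U.
  x = x25: opens ∋ x are {x25, x26, x29}, {x25, x26, x28, x29}, {x25, x26, x27, x28, x29}; each meets A ∖ {x25}, so x IS a limit point.
  x = x26: open {x26} ∋ x has {x26} ∩ (A ∖ {x26}) = ∅, so x is NOT a limit point.
  x = x27: opens ∋ x are {x25, x26, x27, x28, x29}; each meets A ∖ {x27}, so x IS a limit point.
  x = x28: opens ∋ x are {x26, x28}, {x26, x28, x29}, {x25, x26, x28, x29}, {x25, x26, x27, x28, x29}; each meets A ∖ {x28}, so x IS a limit point.
  x = x29: opens ∋ x are {x26, x29}, {x25, x26, x29}, {x26, x28, x29}, {x25, x26, x28, x29}, {x25, x26, x27, x28, x29}; each meets A ∖ {x29}, so x IS a limit point.
Collecting: A' = {x25, x27, x28, x29}.


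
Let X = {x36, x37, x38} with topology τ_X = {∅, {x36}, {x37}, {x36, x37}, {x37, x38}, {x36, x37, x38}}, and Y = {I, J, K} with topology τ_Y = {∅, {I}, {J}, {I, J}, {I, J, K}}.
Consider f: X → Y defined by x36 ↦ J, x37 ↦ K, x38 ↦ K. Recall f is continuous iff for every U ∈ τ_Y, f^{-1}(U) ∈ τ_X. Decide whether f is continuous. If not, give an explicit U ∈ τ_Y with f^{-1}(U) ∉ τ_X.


f IS continuous.

Compute f^{-1}(U) for each U ∈ τ_Y:
  U = ∅: f^{-1}(U) = ∅ ∈ τ_X ✓.
  U = {I}: f^{-1}(U) = ∅ ∈ τ_X ✓.
  U = {J}: f^{-1}(U) = {x36} ∈ τ_X ✓.
  U = {I, J}: f^{-1}(U) = {x36} ∈ τ_X ✓.
  U = {I, J, K}: f^{-1}(U) = {x36, x37, x38} ∈ τ_X ✓.
Every preimage lies in τ_X, so f IS continuous.


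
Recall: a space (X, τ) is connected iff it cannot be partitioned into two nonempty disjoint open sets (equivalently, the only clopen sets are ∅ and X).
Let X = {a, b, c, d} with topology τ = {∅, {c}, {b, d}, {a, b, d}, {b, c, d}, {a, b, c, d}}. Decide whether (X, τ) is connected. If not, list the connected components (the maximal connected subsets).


(X, τ) is disconnected; components = [{c}, {a, b, d}].

Find clopen sets (U ∈ τ with X ∖ U ∈ τ):
  U = ∅, X ∖ U = {a, b, c, d} — both open, so U is clopen.
  U = {c}, X ∖ U = {a, b, d} — both open, so U is clopen.
  U = {a, b, d}, X ∖ U = {c} — both open, so U is clopen.
  U = {a, b, c, d}, X ∖ U = ∅ — both open, so U is clopen.
Nontrivial clopen(s) exist: e.g. {c}. So (X, τ) is disconnected.
Compute connected components by grouping points that agree on all clopens:
  component: {c}
  component: {a, b, d}


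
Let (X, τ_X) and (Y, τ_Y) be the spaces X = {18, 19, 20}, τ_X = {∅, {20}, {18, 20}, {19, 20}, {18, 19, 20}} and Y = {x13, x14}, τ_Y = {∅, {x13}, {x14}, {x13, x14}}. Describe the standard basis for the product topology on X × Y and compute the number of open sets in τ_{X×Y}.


Basis B = {∅ × ∅, {20} × {x13}, {20} × {x14}, {18, 20} × {x13}, {18, 20} × {x14}, {19, 20} × {x13}, {19, 20} × {x14}, {20} × {x13, x14}, {18, 19, 20} × {x13}, {18, 19, 20} × {x14}, {18, 20} × {x13, x14}, {19, 20} × {x13, x14}, {18, 19, 20} × {x13, x14}}; |τ_{X×Y}| = 25.

Enumerate products U × V with U ∈ τ_X, V ∈ τ_Y (deduplicated):
  ∅ × ∅ = {} (∅)
  {20} × {x13} = {(20,x13)}
  {20} × {x14} = {(20,x14)}
  {18, 20} × {x13} = {(18,x13), (20,x13)}
  {18, 20} × {x14} = {(18,x14), (20,x14)}
  {19, 20} × {x13} = {(19,x13), (20,x13)}
  {19, 20} × {x14} = {(19,x14), (20,x14)}
  {20} × {x13, x14} = {(20,x13), (20,x14)}
  {18, 19, 20} × {x13} = {(18,x13), (19,x13), (20,x13)}
  {18, 19, 20} × {x14} = {(18,x14), (19,x14), (20,x14)}
  {18, 20} × {x13, x14} = {(18,x13), (18,x14), (20,x13), (20,x14)}
  {19, 20} × {x13, x14} = {(19,x13), (19,x14), (20,x13), (20,x14)}
  {18, 19, 20} × {x13, x14} = {(18,x13), (18,x14), (19,x13), (19,x14), (20,x13), (20,x14)}
These 13 distinct sets form the basis B.
Close under arbitrary unions to get τ_{X×Y}; counting gives |τ_{X×Y}| = 25.


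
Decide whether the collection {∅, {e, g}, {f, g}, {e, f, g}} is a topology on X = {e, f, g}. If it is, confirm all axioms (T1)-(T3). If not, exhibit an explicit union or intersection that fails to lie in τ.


τ is NOT a topology on X.

Axiom (T1): ∅ ∈ τ? Yes; X ∈ τ? Yes.
Axiom (T2/T3): check pairwise unions and intersections of members of τ.
Counterexample for (T3): {e, g} ∩ {f, g} = {g} ∉ τ. Therefore τ is NOT a topology.


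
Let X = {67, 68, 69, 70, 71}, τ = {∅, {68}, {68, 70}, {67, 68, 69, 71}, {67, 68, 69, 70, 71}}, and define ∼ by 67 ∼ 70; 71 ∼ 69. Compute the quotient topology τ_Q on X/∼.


X/∼ = {[67=70], [68], [69=71]}; |τ_Q| = 3.

Equivalence classes: [67=70], [68], [69=71].
Quotient map π: X → X/∼ sends 67 ↦ [67=70], 68 ↦ [68], 69 ↦ [69=71], 70 ↦ [67=70], 71 ↦ [69=71].
For each subset V ⊆ X/∼, compute π^{-1}(V) ⊆ X and check whether π^{-1}(V) ∈ τ. V is open in τ_Q iff π^{-1}(V) ∈ τ.
  V = {}: π^{-1}(V) = ∅ ∈ τ ✓.
  V = {[67=70]}: π^{-1}(V) = {67, 70} ∉ τ ✗.
  V = {[68]}: π^{-1}(V) = {68} ∈ τ ✓.
  V = {[67=70], [68]}: π^{-1}(V) = {67, 68, 70} ∉ τ ✗.
  V = {[69=71]}: π^{-1}(V) = {69, 71} ∉ τ ✗.
  V = {[67=70], [69=71]}: π^{-1}(V) = {67, 69, 70, 71} ∉ τ ✗.
  V = {[68], [69=71]}: π^{-1}(V) = {68, 69, 71} ∉ τ ✗.
  V = {[67=70], [68], [69=71]}: π^{-1}(V) = {67, 68, 69, 70, 71} ∈ τ ✓.
Open sets in the quotient: τ_Q = {{}, {[68]}, {[67=70], [68], [69=71]}} (3 elements).


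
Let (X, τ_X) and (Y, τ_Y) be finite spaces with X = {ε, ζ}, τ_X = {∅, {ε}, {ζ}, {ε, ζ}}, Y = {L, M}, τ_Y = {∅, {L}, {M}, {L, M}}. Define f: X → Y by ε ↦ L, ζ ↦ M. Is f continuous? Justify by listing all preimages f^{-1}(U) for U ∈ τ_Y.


f IS continuous.

Compute f^{-1}(U) for each U ∈ τ_Y:
  U = ∅: f^{-1}(U) = ∅ ∈ τ_X ✓.
  U = {L}: f^{-1}(U) = {ε} ∈ τ_X ✓.
  U = {M}: f^{-1}(U) = {ζ} ∈ τ_X ✓.
  U = {L, M}: f^{-1}(U) = {ε, ζ} ∈ τ_X ✓.
Every preimage lies in τ_X, so f IS continuous.


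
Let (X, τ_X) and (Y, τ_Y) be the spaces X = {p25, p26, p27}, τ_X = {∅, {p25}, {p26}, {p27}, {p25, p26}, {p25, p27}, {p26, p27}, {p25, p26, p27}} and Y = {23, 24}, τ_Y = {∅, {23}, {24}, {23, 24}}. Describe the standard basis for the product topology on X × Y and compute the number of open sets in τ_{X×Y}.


Basis B = {∅ × ∅, {p25} × {23}, {p25} × {24}, {p26} × {23}, {p26} × {24}, {p27} × {23}, {p27} × {24}, {p25} × {23, 24}, {p25, p26} × {23}, {p25, p27} × {23}, {p25, p26} × {24}, {p25, p27} × {24}, {p26} × {23, 24}, {p26, p27} × {23}, {p26, p27} × {24}, {p27} × {23, 24}, {p25, p26, p27} × {23}, {p25, p26, p27} × {24}, {p25, p26} × {23, 24}, {p25, p27} × {23, 24}, {p26, p27} × {23, 24}, {p25, p26, p27} × {23, 24}}; |τ_{X×Y}| = 64.

Enumerate products U × V with U ∈ τ_X, V ∈ τ_Y (deduplicated):
  ∅ × ∅ = {} (∅)
  {p25} × {23} = {(p25,23)}
  {p25} × {24} = {(p25,24)}
  {p26} × {23} = {(p26,23)}
  {p26} × {24} = {(p26,24)}
  {p27} × {23} = {(p27,23)}
  {p27} × {24} = {(p27,24)}
  {p25} × {23, 24} = {(p25,23), (p25,24)}
  {p25, p26} × {23} = {(p25,23), (p26,23)}
  {p25, p27} × {23} = {(p25,23), (p27,23)}
  {p25, p26} × {24} = {(p25,24), (p26,24)}
  {p25, p27} × {24} = {(p25,24), (p27,24)}
  {p26} × {23, 24} = {(p26,23), (p26,24)}
  {p26, p27} × {23} = {(p26,23), (p27,23)}
  {p26, p27} × {24} = {(p26,24), (p27,24)}
  {p27} × {23, 24} = {(p27,23), (p27,24)}
  {p25, p26, p27} × {23} = {(p25,23), (p26,23), (p27,23)}
  {p25, p26, p27} × {24} = {(p25,24), (p26,24), (p27,24)}
  {p25, p26} × {23, 24} = {(p25,23), (p25,24), (p26,23), (p26,24)}
  {p25, p27} × {23, 24} = {(p25,23), (p25,24), (p27,23), (p27,24)}
  {p26, p27} × {23, 24} = {(p26,23), (p26,24), (p27,23), (p27,24)}
  {p25, p26, p27} × {23, 24} = {(p25,23), (p25,24), (p26,23), (p26,24), (p27,23), (p27,24)}
These 22 distinct sets form the basis B.
Close under arbitrary unions to get τ_{X×Y}; counting gives |τ_{X×Y}| = 64.


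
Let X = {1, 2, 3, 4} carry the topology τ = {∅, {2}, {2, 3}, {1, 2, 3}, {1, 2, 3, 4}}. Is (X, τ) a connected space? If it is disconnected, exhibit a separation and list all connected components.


(X, τ) is connected.

Find clopen sets (U ∈ τ with X ∖ U ∈ τ):
  U = ∅, X ∖ U = {1, 2, 3, 4} — both open, so U is clopen.
  U = {1, 2, 3, 4}, X ∖ U = ∅ — both open, so U is clopen.
Only trivial clopens (∅ and X) exist, so (X, τ) is connected.
Compute connected components by grouping points that agree on all clopens:
  component: {1, 2, 3, 4}


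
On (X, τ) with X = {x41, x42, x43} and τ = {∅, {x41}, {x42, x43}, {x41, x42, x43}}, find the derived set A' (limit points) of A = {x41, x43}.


A' = {x42}

For each x ∈ X, list the open sets U ∈ τ with x ∈ U, then check whether U ∩ (A ∖ {x}) ≠ ∅ for every such U.
  x = x41: open {x41} ∋ x has {x41} ∩ (A ∖ {x41}) = ∅, so x is NOT a limit point.
  x = x42: opens ∋ x are {x42, x43}, {x41, x42, x43}; each meets A ∖ {x42}, so x IS a limit point.
  x = x43: open {x42, x43} ∋ x has {x42, x43} ∩ (A ∖ {x43}) = ∅, so x is NOT a limit point.
Collecting: A' = {x42}.


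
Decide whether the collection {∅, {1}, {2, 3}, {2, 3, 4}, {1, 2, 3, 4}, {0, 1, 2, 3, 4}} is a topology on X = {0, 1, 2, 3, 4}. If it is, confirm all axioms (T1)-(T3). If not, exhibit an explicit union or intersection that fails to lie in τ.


τ is NOT a topology on X.

Axiom (T1): ∅ ∈ τ? Yes; X ∈ τ? Yes.
Axiom (T2/T3): check pairwise unions and intersections of members of τ.
Counterexample for (T2): {1} ∪ {2, 3} = {1, 2, 3} ∉ τ. Therefore τ is NOT a topology.


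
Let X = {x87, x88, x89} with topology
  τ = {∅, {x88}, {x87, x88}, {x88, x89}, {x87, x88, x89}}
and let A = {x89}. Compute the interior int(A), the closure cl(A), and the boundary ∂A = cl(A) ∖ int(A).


int(A) = ∅, cl(A) = {x89}, ∂A = {x89}.

Closed sets in (X, τ) are complements of opens:
  closed(X, τ) = {∅, {x87}, {x89}, {x87, x89}, {x87, x88, x89}}.
int(A) = ⋃ {U ∈ τ : U ⊆ A}. Opens contained in A: ∅.
Taking the union of these: int(A) = ∅.
cl(A) = ⋂ {C closed : A ⊆ C}. Closed sets containing A: {x89}, {x87, x89}, {x87, x88, x89}.
Intersecting these: cl(A) = {x89}.
∂A = cl(A) ∖ int(A) = {x89} ∖ ∅ = {x89}.


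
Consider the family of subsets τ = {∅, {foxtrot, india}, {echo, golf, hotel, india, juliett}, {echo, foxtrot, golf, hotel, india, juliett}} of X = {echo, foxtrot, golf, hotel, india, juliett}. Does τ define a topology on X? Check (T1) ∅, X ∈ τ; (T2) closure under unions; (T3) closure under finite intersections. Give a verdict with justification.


τ is NOT a topology on X.

Axiom (T1): ∅ ∈ τ? Yes; X ∈ τ? Yes.
Axiom (T2/T3): check pairwise unions and intersections of members of τ.
Counterexample for (T3): {foxtrot, india} ∩ {echo, golf, hotel, india, juliett} = {india} ∉ τ. Therefore τ is NOT a topology.


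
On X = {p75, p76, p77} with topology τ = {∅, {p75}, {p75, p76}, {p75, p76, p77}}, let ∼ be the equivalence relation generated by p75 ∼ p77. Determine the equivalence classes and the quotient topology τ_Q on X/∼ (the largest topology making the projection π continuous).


X/∼ = {[p75=p77], [p76]}; |τ_Q| = 2.

Equivalence classes: [p75=p77], [p76].
Quotient map π: X → X/∼ sends p75 ↦ [p75=p77], p76 ↦ [p76], p77 ↦ [p75=p77].
For each subset V ⊆ X/∼, compute π^{-1}(V) ⊆ X and check whether π^{-1}(V) ∈ τ. V is open in τ_Q iff π^{-1}(V) ∈ τ.
  V = {}: π^{-1}(V) = ∅ ∈ τ ✓.
  V = {[p75=p77]}: π^{-1}(V) = {p75, p77} ∉ τ ✗.
  V = {[p76]}: π^{-1}(V) = {p76} ∉ τ ✗.
  V = {[p75=p77], [p76]}: π^{-1}(V) = {p75, p76, p77} ∈ τ ✓.
Open sets in the quotient: τ_Q = {{}, {[p75=p77], [p76]}} (2 elements).


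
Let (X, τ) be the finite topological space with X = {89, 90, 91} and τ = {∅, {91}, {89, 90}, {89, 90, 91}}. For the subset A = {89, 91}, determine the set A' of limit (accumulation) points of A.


A' = {90}

For each x ∈ X, list the open sets U ∈ τ with x ∈ U, then check whether U ∩ (A ∖ {x}) ≠ ∅ for every such U.
  x = 89: open {89, 90} ∋ x has {89, 90} ∩ (A ∖ {89}) = ∅, so x is NOT a limit point.
  x = 90: opens ∋ x are {89, 90}, {89, 90, 91}; each meets A ∖ {90}, so x IS a limit point.
  x = 91: open {91} ∋ x has {91} ∩ (A ∖ {91}) = ∅, so x is NOT a limit point.
Collecting: A' = {90}.


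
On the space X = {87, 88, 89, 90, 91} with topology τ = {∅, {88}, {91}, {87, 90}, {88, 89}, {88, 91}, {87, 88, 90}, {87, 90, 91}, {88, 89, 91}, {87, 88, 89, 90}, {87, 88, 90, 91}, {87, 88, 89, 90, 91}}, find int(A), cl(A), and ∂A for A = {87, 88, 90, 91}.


int(A) = {87, 88, 90, 91}, cl(A) = {87, 88, 89, 90, 91}, ∂A = {89}.

Closed sets in (X, τ) are complements of opens:
  closed(X, τ) = {∅, {89}, {91}, {87, 90}, {88, 89}, {89, 91}, {87, 89, 90}, {87, 90, 91}, {88, 89, 91}, {87, 88, 89, 90}, {87, 89, 90, 91}, {87, 88, 89, 90, 91}}.
int(A) = ⋃ {U ∈ τ : U ⊆ A}. Opens contained in A: ∅, {88}, {91}, {87, 90}, {88, 91}, {87, 88, 90}, {87, 90, 91}, {87, 88, 90, 91}.
Taking the union of these: int(A) = {87, 88, 90, 91}.
cl(A) = ⋂ {C closed : A ⊆ C}. Closed sets containing A: {87, 88, 89, 90, 91}.
Intersecting these: cl(A) = {87, 88, 89, 90, 91}.
∂A = cl(A) ∖ int(A) = {87, 88, 89, 90, 91} ∖ {87, 88, 90, 91} = {89}.


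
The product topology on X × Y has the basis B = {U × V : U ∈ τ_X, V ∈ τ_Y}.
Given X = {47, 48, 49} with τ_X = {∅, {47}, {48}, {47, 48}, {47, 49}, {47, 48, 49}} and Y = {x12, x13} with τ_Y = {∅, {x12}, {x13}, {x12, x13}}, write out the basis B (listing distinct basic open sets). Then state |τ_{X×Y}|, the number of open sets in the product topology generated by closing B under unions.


Basis B = {∅ × ∅, {47} × {x12}, {47} × {x13}, {48} × {x12}, {48} × {x13}, {47} × {x12, x13}, {47, 48} × {x12}, {47, 49} × {x12}, {47, 48} × {x13}, {47, 49} × {x13}, {48} × {x12, x13}, {47, 48, 49} × {x12}, {47, 48, 49} × {x13}, {47, 48} × {x12, x13}, {47, 49} × {x12, x13}, {47, 48, 49} × {x12, x13}}; |τ_{X×Y}| = 36.

Enumerate products U × V with U ∈ τ_X, V ∈ τ_Y (deduplicated):
  ∅ × ∅ = {} (∅)
  {47} × {x12} = {(47,x12)}
  {47} × {x13} = {(47,x13)}
  {48} × {x12} = {(48,x12)}
  {48} × {x13} = {(48,x13)}
  {47} × {x12, x13} = {(47,x12), (47,x13)}
  {47, 48} × {x12} = {(47,x12), (48,x12)}
  {47, 49} × {x12} = {(47,x12), (49,x12)}
  {47, 48} × {x13} = {(47,x13), (48,x13)}
  {47, 49} × {x13} = {(47,x13), (49,x13)}
  {48} × {x12, x13} = {(48,x12), (48,x13)}
  {47, 48, 49} × {x12} = {(47,x12), (48,x12), (49,x12)}
  {47, 48, 49} × {x13} = {(47,x13), (48,x13), (49,x13)}
  {47, 48} × {x12, x13} = {(47,x12), (47,x13), (48,x12), (48,x13)}
  {47, 49} × {x12, x13} = {(47,x12), (47,x13), (49,x12), (49,x13)}
  {47, 48, 49} × {x12, x13} = {(47,x12), (47,x13), (48,x12), (48,x13), (49,x12), (49,x13)}
These 16 distinct sets form the basis B.
Close under arbitrary unions to get τ_{X×Y}; counting gives |τ_{X×Y}| = 36.


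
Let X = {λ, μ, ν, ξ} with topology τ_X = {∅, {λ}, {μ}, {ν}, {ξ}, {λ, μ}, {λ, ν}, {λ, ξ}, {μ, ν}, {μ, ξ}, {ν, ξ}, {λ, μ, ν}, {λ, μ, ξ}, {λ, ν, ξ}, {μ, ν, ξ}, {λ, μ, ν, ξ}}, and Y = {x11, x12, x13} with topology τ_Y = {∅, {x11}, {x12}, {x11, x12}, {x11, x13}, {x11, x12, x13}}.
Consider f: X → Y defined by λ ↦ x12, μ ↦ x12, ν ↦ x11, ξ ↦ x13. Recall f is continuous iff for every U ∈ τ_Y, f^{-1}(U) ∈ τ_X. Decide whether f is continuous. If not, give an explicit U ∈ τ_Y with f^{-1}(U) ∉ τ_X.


f IS continuous.

Compute f^{-1}(U) for each U ∈ τ_Y:
  U = ∅: f^{-1}(U) = ∅ ∈ τ_X ✓.
  U = {x11}: f^{-1}(U) = {ν} ∈ τ_X ✓.
  U = {x12}: f^{-1}(U) = {λ, μ} ∈ τ_X ✓.
  U = {x11, x12}: f^{-1}(U) = {λ, μ, ν} ∈ τ_X ✓.
  U = {x11, x13}: f^{-1}(U) = {ν, ξ} ∈ τ_X ✓.
  U = {x11, x12, x13}: f^{-1}(U) = {λ, μ, ν, ξ} ∈ τ_X ✓.
Every preimage lies in τ_X, so f IS continuous.


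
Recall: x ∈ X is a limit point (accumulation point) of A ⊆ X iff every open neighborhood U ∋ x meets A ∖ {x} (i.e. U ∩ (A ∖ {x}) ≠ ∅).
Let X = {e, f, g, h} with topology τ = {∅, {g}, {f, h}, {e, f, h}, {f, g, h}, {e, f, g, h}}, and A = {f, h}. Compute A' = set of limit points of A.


A' = {e, f, h}

For each x ∈ X, list the open sets U ∈ τ with x ∈ U, then check whether U ∩ (A ∖ {x}) ≠ ∅ for every such U.
  x = e: opens ∋ x are {e, f, h}, {e, f, g, h}; each meets A ∖ {e}, so x IS a limit point.
  x = f: opens ∋ x are {f, h}, {e, f, h}, {f, g, h}, {e, f, g, h}; each meets A ∖ {f}, so x IS a limit point.
  x = g: open {g} ∋ x has {g} ∩ (A ∖ {g}) = ∅, so x is NOT a limit point.
  x = h: opens ∋ x are {f, h}, {e, f, h}, {f, g, h}, {e, f, g, h}; each meets A ∖ {h}, so x IS a limit point.
Collecting: A' = {e, f, h}.


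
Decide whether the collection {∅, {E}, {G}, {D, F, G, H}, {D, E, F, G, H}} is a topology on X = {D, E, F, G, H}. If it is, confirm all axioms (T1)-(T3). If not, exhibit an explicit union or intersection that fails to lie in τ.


τ is NOT a topology on X.

Axiom (T1): ∅ ∈ τ? Yes; X ∈ τ? Yes.
Axiom (T2/T3): check pairwise unions and intersections of members of τ.
Counterexample for (T2): {E} ∪ {G} = {E, G} ∉ τ. Therefore τ is NOT a topology.


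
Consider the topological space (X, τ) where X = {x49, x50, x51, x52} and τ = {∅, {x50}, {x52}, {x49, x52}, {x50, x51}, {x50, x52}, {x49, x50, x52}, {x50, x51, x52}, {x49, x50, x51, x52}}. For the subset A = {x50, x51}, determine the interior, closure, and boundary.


int(A) = {x50, x51}, cl(A) = {x50, x51}, ∂A = ∅.

Closed sets in (X, τ) are complements of opens:
  closed(X, τ) = {∅, {x49}, {x51}, {x49, x51}, {x49, x52}, {x50, x51}, {x49, x50, x51}, {x49, x51, x52}, {x49, x50, x51, x52}}.
int(A) = ⋃ {U ∈ τ : U ⊆ A}. Opens contained in A: ∅, {x50}, {x50, x51}.
Taking the union of these: int(A) = {x50, x51}.
cl(A) = ⋂ {C closed : A ⊆ C}. Closed sets containing A: {x50, x51}, {x49, x50, x51}, {x49, x50, x51, x52}.
Intersecting these: cl(A) = {x50, x51}.
∂A = cl(A) ∖ int(A) = {x50, x51} ∖ {x50, x51} = ∅.


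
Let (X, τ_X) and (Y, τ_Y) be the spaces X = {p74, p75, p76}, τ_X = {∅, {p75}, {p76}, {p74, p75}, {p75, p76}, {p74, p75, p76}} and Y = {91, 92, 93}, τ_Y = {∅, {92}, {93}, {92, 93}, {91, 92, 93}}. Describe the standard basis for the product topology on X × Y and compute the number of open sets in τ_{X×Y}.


Basis B = {∅ × ∅, {p75} × {92}, {p75} × {93}, {p76} × {92}, {p76} × {93}, {p74, p75} × {92}, {p74, p75} × {93}, {p75} × {92, 93}, {p75, p76} × {92}, {p75, p76} × {93}, {p76} × {92, 93}, {p74, p75, p76} × {92}, {p74, p75, p76} × {93}, {p75} × {91, 92, 93}, {p76} × {91, 92, 93}, {p74, p75} × {92, 93}, {p75, p76} × {92, 93}, {p74, p75} × {91, 92, 93}, {p74, p75, p76} × {92, 93}, {p75, p76} × {91, 92, 93}, {p74, p75, p76} × {91, 92, 93}}; |τ_{X×Y}| = 70.

Enumerate products U × V with U ∈ τ_X, V ∈ τ_Y (deduplicated):
  ∅ × ∅ = {} (∅)
  {p75} × {92} = {(p75,92)}
  {p75} × {93} = {(p75,93)}
  {p76} × {92} = {(p76,92)}
  {p76} × {93} = {(p76,93)}
  {p74, p75} × {92} = {(p74,92), (p75,92)}
  {p74, p75} × {93} = {(p74,93), (p75,93)}
  {p75} × {92, 93} = {(p75,92), (p75,93)}
  {p75, p76} × {92} = {(p75,92), (p76,92)}
  {p75, p76} × {93} = {(p75,93), (p76,93)}
  {p76} × {92, 93} = {(p76,92), (p76,93)}
  {p74, p75, p76} × {92} = {(p74,92), (p75,92), (p76,92)}
  {p74, p75, p76} × {93} = {(p74,93), (p75,93), (p76,93)}
  {p75} × {91, 92, 93} = {(p75,91), (p75,92), (p75,93)}
  {p76} × {91, 92, 93} = {(p76,91), (p76,92), (p76,93)}
  {p74, p75} × {92, 93} = {(p74,92), (p74,93), (p75,92), (p75,93)}
  {p75, p76} × {92, 93} = {(p75,92), (p75,93), (p76,92), (p76,93)}
  {p74, p75} × {91, 92, 93} = {(p74,91), (p74,92), (p74,93), (p75,91), (p75,92), (p75,93)}
  {p74, p75, p76} × {92, 93} = {(p74,92), (p74,93), (p75,92), (p75,93), (p76,92), (p76,93)}
  {p75, p76} × {91, 92, 93} = {(p75,91), (p75,92), (p75,93), (p76,91), (p76,92), (p76,93)}
  {p74, p75, p76} × {91, 92, 93} = {(p74,91), (p74,92), (p74,93), (p75,91), (p75,92), (p75,93), (p76,91), (p76,92), (p76,93)}
These 21 distinct sets form the basis B.
Close under arbitrary unions to get τ_{X×Y}; counting gives |τ_{X×Y}| = 70.
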